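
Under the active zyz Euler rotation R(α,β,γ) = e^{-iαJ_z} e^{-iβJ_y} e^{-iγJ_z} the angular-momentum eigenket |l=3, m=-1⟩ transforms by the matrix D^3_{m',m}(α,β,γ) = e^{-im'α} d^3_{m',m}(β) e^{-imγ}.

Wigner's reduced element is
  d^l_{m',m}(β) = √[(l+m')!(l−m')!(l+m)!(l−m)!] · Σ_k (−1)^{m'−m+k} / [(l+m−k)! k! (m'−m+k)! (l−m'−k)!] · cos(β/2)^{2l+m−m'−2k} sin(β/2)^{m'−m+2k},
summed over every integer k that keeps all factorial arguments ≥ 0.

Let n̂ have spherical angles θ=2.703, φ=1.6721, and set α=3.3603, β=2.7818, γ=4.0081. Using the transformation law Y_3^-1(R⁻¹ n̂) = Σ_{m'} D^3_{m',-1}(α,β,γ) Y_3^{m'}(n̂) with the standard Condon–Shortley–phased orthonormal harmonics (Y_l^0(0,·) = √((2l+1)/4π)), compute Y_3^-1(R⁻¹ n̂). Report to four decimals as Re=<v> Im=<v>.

Re=0.0670 Im=-0.4355

Need the full column D^3_{m',-1} for m'=−3..3 at α=3.3603, β=2.7818, γ=4.0081.
cos(β/2)=0.178928, sin(β/2)=0.983862
d^3_{-3,-1}: single k=2 term ⇒ +0.003843;  D = +0.000185+0.003838i
d^3_{-2,-1}: k∈[1..2] ⇒ +0.000571 -0.034504 = -0.033933;  D = +0.008949+0.032732i
d^3_{-1,-1}: k∈[0..2] ⇒ +0.000033 -0.007937 +0.179988 = +0.172083;  D = +0.080315+0.152191i
d^3_{0,-1}: k∈[0..2] ⇒ -0.000625 +0.056695 -0.571399 = -0.515329;  D = +0.333671+0.392718i
d^3_{1,-1}: k∈[0..2] ⇒ +0.005953 -0.239984 +0.906997 = +0.672966;  D = +0.536632+0.406090i
d^3_{2,-1}: k∈[0..1] ⇒ -0.034504 +0.521613 = +0.487110;  D = -0.442950-0.202660i
d^3_{3,-1}: single k=0 term ⇒ +0.116182;  D = +0.113620+0.024263i
Y_3^{m'}(θ=2.703,φ=1.6721) and Σ D·Y over m':
  (+0.0002+0.0038i)·(+0.0096+0.0305i)  (+0.0089+0.0327i)·(+0.1634-0.0336i)  (+0.0803+0.1522i)·(-0.0430-0.4230i)  (+0.3337+0.3927i)·(-0.3711+0.0000i)  (+0.5366+0.4061i)·(+0.0430-0.4230i)  (-0.4430-0.2027i)·(+0.1634+0.0336i)  (+0.1136+0.0243i)·(-0.0096+0.0305i)
Y_3^-1(R⁻¹ n̂) = +0.067011-0.435473i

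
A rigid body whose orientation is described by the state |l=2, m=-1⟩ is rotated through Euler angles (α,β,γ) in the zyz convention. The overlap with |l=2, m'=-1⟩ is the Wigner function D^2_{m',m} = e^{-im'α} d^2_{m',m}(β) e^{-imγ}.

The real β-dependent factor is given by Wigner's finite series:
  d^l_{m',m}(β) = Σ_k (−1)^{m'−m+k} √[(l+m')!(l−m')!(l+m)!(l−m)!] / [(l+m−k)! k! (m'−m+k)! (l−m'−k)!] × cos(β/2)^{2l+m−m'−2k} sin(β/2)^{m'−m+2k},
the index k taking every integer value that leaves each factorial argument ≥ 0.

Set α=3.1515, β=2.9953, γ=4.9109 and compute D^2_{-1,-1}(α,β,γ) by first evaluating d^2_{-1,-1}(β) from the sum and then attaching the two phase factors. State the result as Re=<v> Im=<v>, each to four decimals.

First d^2_{-1,-1}(β=2.9953), then the phase factors e^{-i(-1)α} and e^{-i(-1)γ}:
Half-angle: c=0.073081, s=0.997326. N=√(1·6·1·6)=6.000000
Admissible k: 0..1 (factorial args all ≥0)
  k=0: (−1)^0·6.0000/(6)·0.0731^4·0.9973^0 = +0.000029
  k=1: (−1)^1·6.0000/(2)·0.0731^2·0.9973^2 = -0.015937
d^2_{-1,-1}(2.9953) = +0.000029 -0.015937 = -0.015908
D = (-0.999951-0.009907i)·(-0.015908)·(+0.197210-0.980361i) = +0.003292-0.015564i

Re=0.0033 Im=-0.0156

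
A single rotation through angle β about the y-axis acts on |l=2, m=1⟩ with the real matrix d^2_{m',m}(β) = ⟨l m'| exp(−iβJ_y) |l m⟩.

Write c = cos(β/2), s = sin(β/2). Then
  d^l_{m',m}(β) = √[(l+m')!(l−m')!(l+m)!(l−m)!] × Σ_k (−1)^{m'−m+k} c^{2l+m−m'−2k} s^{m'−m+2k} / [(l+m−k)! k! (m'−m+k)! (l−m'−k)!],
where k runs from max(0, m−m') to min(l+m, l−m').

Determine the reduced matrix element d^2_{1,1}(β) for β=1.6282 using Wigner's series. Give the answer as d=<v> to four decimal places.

d^2_{1,1}(β=1.6282) via Wigner's sum:
With c≡cos(β/2)=0.686523 and s≡sin(β/2)=0.727108, N=[6·1·6·1]^{1/2}=6.000000
The bounds max(0,m−m')=0 and min(l+m,l−m')=1 give 2 terms
  k=0: (−1)^0·6.0000/(6)·0.6865^4·0.7271^0 = +0.222137
  k=1: (−1)^1·6.0000/(2)·0.6865^2·0.7271^2 = -0.747531
d^2_{1,1}(1.6282) = +0.222137 -0.747531 = -0.525395

d=-0.5254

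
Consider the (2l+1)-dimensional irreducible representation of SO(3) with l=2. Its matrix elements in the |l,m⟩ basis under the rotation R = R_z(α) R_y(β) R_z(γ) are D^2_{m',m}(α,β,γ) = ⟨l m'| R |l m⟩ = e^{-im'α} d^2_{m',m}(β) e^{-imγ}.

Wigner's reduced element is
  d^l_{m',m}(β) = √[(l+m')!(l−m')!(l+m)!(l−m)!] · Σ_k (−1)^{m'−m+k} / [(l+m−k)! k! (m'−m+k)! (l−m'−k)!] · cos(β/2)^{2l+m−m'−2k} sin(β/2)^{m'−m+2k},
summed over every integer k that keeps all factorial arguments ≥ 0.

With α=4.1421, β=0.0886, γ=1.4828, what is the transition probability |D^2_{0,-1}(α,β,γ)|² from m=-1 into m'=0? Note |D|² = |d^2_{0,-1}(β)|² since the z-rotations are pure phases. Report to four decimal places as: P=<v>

D^2_{0,-1}(4.1421,0.0886,1.4828) = e^{-i·0·4.1421}·d^2_{0,-1}(0.0886)·e^{-i·-1·1.4828}. Compute d first:
c=cos(0.0886/2)=0.999019, s=sin(0.0886/2)=0.044286; N=√[2·2·1·6]=4.898979
k: max(0,(-1)−(0))=0 … min(2+(-1),2−(0))=1
  k=0: (−1)^1·4.8990/(2)·0.9990^3·0.0443^1 = -0.108158
  k=1: (−1)^2·4.8990/(2)·0.9990^1·0.0443^3 = +0.000213
d^2_{0,-1}(0.0886) = -0.108158 +0.000213 = -0.107945
|D^2_{0,-1}|² = |d^2_{0,-1}(β)|² = (-0.107945)² = 0.011652 (the z-rotation phases have unit modulus)

P=0.0117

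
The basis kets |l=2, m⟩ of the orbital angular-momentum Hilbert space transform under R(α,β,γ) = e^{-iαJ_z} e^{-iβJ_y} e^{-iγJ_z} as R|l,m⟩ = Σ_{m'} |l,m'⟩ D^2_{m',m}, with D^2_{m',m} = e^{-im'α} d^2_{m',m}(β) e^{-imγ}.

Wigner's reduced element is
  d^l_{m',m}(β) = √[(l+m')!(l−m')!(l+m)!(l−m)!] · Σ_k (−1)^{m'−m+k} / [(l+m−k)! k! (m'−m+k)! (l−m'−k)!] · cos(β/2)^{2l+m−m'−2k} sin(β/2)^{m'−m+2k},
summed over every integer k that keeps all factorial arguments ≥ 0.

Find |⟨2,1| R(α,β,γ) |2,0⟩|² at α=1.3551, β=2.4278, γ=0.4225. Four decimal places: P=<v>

First d^2_{1,0}(β=2.4278), then the phase factors e^{-i(1)α} and e^{-i(0)γ}:
Half-angle: c=0.349368, s=0.936986. N=√(6·1·2·2)=4.898979
k∈{0,1} keeps every argument non-negative
  k=0: (−1)^1·4.8990/(2)·0.3494^3·0.9370^1 = -0.097872
  k=1: (−1)^2·4.8990/(2)·0.3494^1·0.9370^3 = +0.703975
d^2_{1,0}(2.4278) = -0.097872 +0.703975 = +0.606103
|D^2_{1,0}|² = |d^2_{1,0}(β)|² = (+0.606103)² = 0.367361 (the z-rotation phases have unit modulus)

P=0.3674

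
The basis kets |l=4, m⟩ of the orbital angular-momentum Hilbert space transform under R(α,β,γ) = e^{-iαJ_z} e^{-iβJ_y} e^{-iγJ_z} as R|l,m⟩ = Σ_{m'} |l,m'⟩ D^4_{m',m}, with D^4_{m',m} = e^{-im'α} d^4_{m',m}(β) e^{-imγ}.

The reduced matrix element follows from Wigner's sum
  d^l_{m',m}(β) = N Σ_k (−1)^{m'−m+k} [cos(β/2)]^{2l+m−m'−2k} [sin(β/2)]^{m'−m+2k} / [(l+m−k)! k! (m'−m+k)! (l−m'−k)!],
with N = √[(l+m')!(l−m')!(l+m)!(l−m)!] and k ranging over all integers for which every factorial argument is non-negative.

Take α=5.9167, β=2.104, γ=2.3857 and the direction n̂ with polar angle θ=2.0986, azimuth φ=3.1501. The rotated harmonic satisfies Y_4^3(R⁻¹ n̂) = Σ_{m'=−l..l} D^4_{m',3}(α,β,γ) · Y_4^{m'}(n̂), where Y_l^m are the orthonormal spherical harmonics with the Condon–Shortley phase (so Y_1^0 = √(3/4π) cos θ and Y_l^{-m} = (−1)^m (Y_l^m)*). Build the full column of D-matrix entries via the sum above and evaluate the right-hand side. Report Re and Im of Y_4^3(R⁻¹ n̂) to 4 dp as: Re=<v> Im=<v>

Re=-0.1480 Im=-0.3693

Need the full column D^4_{m',3} for m'=−4..4 at α=5.9167, β=2.104, γ=2.3857.
cos(β/2)=0.495835, sin(β/2)=0.868417
d^4_{-4,3}: single k=7 term ⇒ +0.522371;  D = -0.363288-0.375358i
d^4_{-3,3}: k∈[6..7] ⇒ +0.738145 -0.323463 = +0.414681;  D = -0.162467-0.381530i
d^4_{-2,3}: k∈[5..6] ⇒ +0.675831 -0.691032 = -0.015201;  D = +0.000548+0.015191i
d^4_{-1,3}: k∈[4..5] ⇒ +0.454759 -0.836978 = -0.382219;  D = -0.123999+0.361546i
d^4_{0,3}: k∈[3..4] ⇒ +0.232239 -0.712388 = -0.480149;  D = -0.308174+0.368201i
d^4_{1,3}: k∈[2..3] ⇒ +0.088951 -0.454759 = -0.365808;  D = -0.319715+0.177758i
d^4_{2,3}: k∈[1..2] ⇒ +0.023942 -0.220321 = -0.196380;  D = -0.194432+0.027587i
d^4_{3,3}: k∈[0..1] ⇒ +0.003653 -0.078447 = -0.074794;  D = -0.072900-0.016726i
d^4_{4,3}: single k=0 term ⇒ -0.018098;  D = -0.015018-0.010100i
Y_4^{m'}(θ=2.0986,φ=3.1501) and Σ D·Y over m':
  (-0.3633-0.3754i)·(+0.2464-0.0084i)  (-0.1625-0.3815i)·(+0.4063-0.0104i)  (+0.0005+0.0152i)·(+0.1936-0.0033i)  (-0.1240+0.3615i)·(-0.2520+0.0021i)  (-0.3082+0.3682i)·(-0.2494+0.0000i)  (-0.3197+0.1778i)·(+0.2520+0.0021i)  (-0.1944+0.0276i)·(+0.1936+0.0033i)  (-0.0729-0.0167i)·(-0.4063-0.0104i)  (-0.0150-0.0101i)·(+0.2464+0.0084i)
Y_4^3(R⁻¹ n̂) = -0.147990-0.369296i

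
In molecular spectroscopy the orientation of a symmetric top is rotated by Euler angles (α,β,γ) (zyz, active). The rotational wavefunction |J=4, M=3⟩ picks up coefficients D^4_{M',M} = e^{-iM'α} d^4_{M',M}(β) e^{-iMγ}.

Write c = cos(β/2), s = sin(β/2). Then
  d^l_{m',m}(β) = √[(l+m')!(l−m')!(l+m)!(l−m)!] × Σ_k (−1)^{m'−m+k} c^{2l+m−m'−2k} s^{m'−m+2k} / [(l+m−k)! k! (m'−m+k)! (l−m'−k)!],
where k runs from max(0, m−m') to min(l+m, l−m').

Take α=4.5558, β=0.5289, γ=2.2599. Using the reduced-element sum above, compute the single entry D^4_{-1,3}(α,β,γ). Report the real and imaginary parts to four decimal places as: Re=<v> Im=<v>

First d^4_{-1,3}(β=0.5289), then the phase factors e^{-i(-1)α} and e^{-i(3)γ}:
c=cos(0.5289/2)=0.965236, s=sin(0.5289/2)=0.261378; N=√[6·120·5040·1]=1904.940944
k∈{4,5} keeps every argument non-negative
  k=4: (−1)^0·1904.9409/(144)·0.9652^4·0.2614^4 = +0.053596
  k=5: (−1)^1·1904.9409/(240)·0.9652^2·0.2614^6 = -0.002358
d^4_{-1,3}(0.5289) = +0.053596 -0.002358 = +0.051238
Attach z-rotation phases: D = e^{-i(-1)(4.5558)}·(+0.051238)·e^{-i(3)(2.2599)} = -0.031135-0.040693i

Re=-0.0311 Im=-0.0407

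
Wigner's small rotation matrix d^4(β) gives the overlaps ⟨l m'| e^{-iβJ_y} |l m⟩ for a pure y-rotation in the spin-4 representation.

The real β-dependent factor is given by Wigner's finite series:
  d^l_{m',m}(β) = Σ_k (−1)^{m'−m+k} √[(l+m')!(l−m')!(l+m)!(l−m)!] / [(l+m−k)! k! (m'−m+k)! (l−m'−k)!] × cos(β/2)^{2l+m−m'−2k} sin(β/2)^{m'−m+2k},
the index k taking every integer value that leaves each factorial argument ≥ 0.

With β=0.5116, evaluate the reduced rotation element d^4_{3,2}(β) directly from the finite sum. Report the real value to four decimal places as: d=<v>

d=-0.5969

d^4_{3,2}(β=0.5116) via Wigner's sum:
With c≡cos(β/2)=0.967461 and s≡sin(β/2)=0.253019, N=[5040·1·720·2]^{1/2}=2693.993318
k: max(0,(2)−(3))=0 … min(4+(2),4−(3))=1
  k=0: (−1)^1·2693.9933/(720)·0.9675^7·0.2530^1 = -0.751022
  k=1: (−1)^2·2693.9933/(240)·0.9675^5·0.2530^3 = +0.154104
d^4_{3,2}(0.5116) = -0.751022 +0.154104 = -0.596918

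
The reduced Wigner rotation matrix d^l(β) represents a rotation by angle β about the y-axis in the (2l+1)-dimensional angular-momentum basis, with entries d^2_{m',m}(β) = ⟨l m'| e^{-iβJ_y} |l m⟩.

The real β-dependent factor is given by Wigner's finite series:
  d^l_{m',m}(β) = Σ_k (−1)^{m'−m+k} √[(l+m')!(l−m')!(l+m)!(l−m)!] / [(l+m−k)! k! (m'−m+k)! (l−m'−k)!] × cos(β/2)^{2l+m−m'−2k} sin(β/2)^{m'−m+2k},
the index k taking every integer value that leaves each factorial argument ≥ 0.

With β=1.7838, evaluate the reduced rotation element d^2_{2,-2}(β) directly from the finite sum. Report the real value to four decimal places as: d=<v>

d=0.3669

d^2_{2,-2}(β=1.7838) via Wigner's sum:
Half-angle: c=0.627934, s=0.778266. N=√(24·1·1·24)=24.000000
The bounds max(0,m−m')=0 and min(l+m,l−m')=0 give 1 term
  k=0: (−1)^4·24.0000/(24)·0.6279^0·0.7783^4 = +0.366870
d^2_{2,-2}(1.7838) = +0.366870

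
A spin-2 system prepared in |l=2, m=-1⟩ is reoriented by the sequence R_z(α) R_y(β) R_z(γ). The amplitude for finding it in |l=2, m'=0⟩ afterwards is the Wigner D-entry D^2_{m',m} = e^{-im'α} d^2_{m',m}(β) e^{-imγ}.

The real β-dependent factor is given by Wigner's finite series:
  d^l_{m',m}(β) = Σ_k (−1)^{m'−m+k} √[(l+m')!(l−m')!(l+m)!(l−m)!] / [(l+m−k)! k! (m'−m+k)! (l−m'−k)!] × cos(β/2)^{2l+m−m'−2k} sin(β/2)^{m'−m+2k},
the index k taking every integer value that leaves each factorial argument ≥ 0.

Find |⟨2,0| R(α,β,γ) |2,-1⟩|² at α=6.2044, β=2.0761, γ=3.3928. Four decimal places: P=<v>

D^2_{0,-1}(6.2044,2.0761,3.3928) = e^{-i·0·6.2044}·d^2_{0,-1}(2.0761)·e^{-i·-1·3.3928}. Compute d first:
c=cos(2.0761/2)=0.507901, s=sin(2.0761/2)=0.861415; N=√[2·2·1·6]=4.898979
k∈{0,1} keeps every argument non-negative
  k=0: (−1)^1·4.8990/(2)·0.5079^3·0.8614^1 = -0.276456
  k=1: (−1)^2·4.8990/(2)·0.5079^1·0.8614^3 = +0.795230
d^2_{0,-1}(2.0761) = -0.276456 +0.795230 = +0.518774
|D^2_{0,-1}|² = |d^2_{0,-1}(β)|² = (+0.518774)² = 0.269127 (the z-rotation phases have unit modulus)

P=0.2691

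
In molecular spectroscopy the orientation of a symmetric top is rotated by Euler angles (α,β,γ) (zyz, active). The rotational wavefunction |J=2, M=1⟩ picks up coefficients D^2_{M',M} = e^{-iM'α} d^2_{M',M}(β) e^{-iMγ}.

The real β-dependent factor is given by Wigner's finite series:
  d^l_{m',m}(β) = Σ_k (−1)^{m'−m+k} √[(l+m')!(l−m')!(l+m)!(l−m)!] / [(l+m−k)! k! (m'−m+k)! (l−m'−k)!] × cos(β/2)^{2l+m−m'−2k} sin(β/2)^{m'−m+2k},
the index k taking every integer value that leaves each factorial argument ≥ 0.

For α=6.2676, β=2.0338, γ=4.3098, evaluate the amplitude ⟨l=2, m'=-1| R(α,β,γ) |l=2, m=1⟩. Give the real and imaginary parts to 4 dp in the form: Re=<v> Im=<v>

Re=-0.0291 Im=0.0715

D^2_{-1,1}(6.2676,2.0338,4.3098) = e^{-i·-1·6.2676}·d^2_{-1,1}(2.0338)·e^{-i·1·4.3098}. Compute d first:
c=cos(2.0338/2)=0.526005, s=sin(2.0338/2)=0.850481; N=√[1·6·6·1]=6.000000
Admissible k: 2..3 (factorial args all ≥0)
  k=2: (−1)^0·6.0000/(2)·0.5260^2·0.8505^2 = +0.600386
  k=3: (−1)^1·6.0000/(6)·0.5260^0·0.8505^4 = -0.523190
d^2_{-1,1}(2.0338) = +0.600386 -0.523190 = +0.077196
D = (+0.999879-0.015585i)·(+0.077196)·(-0.391802+0.920050i) = -0.029135+0.071487i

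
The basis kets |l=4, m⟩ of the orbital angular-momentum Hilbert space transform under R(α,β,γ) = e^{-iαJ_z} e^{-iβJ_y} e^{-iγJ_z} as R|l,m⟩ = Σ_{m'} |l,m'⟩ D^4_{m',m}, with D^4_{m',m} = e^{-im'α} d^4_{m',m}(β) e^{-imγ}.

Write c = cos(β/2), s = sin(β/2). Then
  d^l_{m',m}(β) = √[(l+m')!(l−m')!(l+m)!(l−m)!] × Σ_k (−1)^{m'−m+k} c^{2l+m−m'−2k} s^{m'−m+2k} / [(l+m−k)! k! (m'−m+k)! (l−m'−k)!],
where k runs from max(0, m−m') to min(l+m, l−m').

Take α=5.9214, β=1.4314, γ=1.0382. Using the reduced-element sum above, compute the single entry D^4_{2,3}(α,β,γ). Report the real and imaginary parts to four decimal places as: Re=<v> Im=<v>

Re=0.3173 Im=0.2959

D^4_{2,3}(5.9214,1.4314,1.0382) = e^{-i·2·5.9214}·d^4_{2,3}(1.4314)·e^{-i·3·1.0382}. Compute d first:
With c≡cos(β/2)=0.754634 and s≡sin(β/2)=0.656146, N=[720·2·5040·1]^{1/2}=2693.993318
k: max(0,(3)−(2))=1 … min(4+(3),4−(2))=2
  k=1: (−1)^0·2693.9933/(720)·0.7546^7·0.6561^1 = +0.342152
  k=2: (−1)^1·2693.9933/(240)·0.7546^5·0.6561^3 = -0.776012
d^4_{2,3}(1.4314) = +0.342152 -0.776012 = -0.433860
Attach z-rotation phases: D = e^{-i(2)(5.9214)}·(-0.433860)·e^{-i(3)(1.0382)} = +0.317284+0.295915i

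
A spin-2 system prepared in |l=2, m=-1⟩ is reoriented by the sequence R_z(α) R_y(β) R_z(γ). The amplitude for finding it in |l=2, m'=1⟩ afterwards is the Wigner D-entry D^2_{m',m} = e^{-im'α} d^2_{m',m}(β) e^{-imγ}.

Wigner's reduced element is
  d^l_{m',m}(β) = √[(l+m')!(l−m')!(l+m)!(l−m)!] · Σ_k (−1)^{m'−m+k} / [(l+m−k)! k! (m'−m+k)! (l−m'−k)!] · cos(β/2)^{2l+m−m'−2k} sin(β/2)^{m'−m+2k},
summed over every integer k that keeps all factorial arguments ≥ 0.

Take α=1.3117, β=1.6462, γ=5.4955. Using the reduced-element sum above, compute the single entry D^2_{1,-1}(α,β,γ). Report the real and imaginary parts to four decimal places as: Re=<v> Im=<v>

Re=-0.2303 Im=-0.3943

First d^2_{1,-1}(β=1.6462), then the phase factors e^{-i(1)α} and e^{-i(-1)γ}:
Half-angle: c=0.679951, s=0.733257. N=√(6·1·1·6)=6.000000
The bounds max(0,m−m')=0 and min(l+m,l−m')=1 give 2 terms
  k=0: (−1)^2·6.0000/(2)·0.6800^2·0.7333^2 = +0.745744
  k=1: (−1)^3·6.0000/(6)·0.6800^0·0.7333^4 = -0.289085
d^2_{1,-1}(1.6462) = +0.745744 -0.289085 = +0.456659
D = (+0.256207-0.966622i)·(+0.456659)·(+0.705488-0.708722i) = -0.230300-0.394334i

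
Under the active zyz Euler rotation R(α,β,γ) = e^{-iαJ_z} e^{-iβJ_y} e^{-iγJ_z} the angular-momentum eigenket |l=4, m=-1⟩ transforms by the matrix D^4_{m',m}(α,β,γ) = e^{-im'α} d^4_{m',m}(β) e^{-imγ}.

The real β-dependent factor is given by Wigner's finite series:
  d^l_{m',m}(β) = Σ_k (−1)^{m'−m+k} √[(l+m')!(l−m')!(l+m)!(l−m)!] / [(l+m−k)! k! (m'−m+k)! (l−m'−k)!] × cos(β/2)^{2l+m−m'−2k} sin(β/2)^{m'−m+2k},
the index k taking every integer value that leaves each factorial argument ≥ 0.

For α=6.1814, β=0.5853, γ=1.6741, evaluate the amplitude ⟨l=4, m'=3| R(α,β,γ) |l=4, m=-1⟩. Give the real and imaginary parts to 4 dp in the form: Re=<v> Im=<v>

Re=-0.0289 Im=0.0668

D^4_{3,-1}(6.1814,0.5853,1.6741) = e^{-i·3·6.1814}·d^4_{3,-1}(0.5853)·e^{-i·-1·1.6741}. Compute d first:
c=cos(0.5853/2)=0.957483, s=sin(0.5853/2)=0.288491; N=√[5040·1·6·120]=1904.940944
The bounds max(0,m−m')=0 and min(l+m,l−m')=1 give 2 terms
  k=0: (−1)^4·1904.9409/(144)·0.9575^4·0.2885^4 = +0.077014
  k=1: (−1)^5·1904.9409/(240)·0.9575^2·0.2885^6 = -0.004195
d^4_{3,-1}(0.5853) = +0.077014 -0.004195 = +0.072819
Attach z-rotation phases: D = e^{-i(3)(6.1814)}·(+0.072819)·e^{-i(-1)(1.6741)} = -0.028937+0.066823i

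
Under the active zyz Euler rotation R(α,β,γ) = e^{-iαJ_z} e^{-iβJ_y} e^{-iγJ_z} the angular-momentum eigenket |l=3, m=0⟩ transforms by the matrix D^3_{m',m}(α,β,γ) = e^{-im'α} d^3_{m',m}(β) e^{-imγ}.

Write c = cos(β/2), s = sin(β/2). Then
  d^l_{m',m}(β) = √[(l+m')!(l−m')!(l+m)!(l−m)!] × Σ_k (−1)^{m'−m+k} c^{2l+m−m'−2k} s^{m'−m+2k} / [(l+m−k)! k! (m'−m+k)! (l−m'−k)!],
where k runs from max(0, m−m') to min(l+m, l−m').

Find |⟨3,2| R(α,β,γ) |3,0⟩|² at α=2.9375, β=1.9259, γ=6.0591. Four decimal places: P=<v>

D^3_{2,0}(2.9375,1.9259,6.0591) = e^{-i·2·2.9375}·d^3_{2,0}(1.9259)·e^{-i·0·6.0591}. Compute d first:
c=cos(1.9259/2)=0.571101, s=sin(1.9259/2)=0.820880; N=√[120·1·6·6]=65.726707
The bounds max(0,m−m')=0 and min(l+m,l−m')=1 give 2 terms
  k=0: (−1)^2·65.7267/(12)·0.5711^4·0.8209^2 = +0.392619
  k=1: (−1)^3·65.7267/(12)·0.5711^2·0.8209^4 = -0.811157
d^3_{2,0}(1.9259) = +0.392619 -0.811157 = -0.418538
|D^3_{2,0}|² = |d^3_{2,0}(β)|² = (-0.418538)² = 0.175174 (the z-rotation phases have unit modulus)

P=0.1752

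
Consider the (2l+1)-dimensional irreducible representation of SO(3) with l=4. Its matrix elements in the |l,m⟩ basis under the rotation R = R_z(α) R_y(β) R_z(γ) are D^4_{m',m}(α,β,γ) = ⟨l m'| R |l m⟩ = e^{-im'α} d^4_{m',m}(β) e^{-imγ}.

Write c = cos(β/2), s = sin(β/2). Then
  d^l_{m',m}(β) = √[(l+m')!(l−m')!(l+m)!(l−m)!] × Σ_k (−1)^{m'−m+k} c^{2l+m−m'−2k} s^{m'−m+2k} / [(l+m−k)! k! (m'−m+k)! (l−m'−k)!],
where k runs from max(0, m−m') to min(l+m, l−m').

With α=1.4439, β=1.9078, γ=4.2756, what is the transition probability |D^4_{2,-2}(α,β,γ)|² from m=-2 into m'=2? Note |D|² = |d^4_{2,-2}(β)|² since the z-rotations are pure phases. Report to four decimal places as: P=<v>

Split into d^4_{2,-2}(β=1.9078) × two z-phases.
c=cos(1.9078/2)=0.578506, s=sin(1.9078/2)=0.815678; N=√[720·2·2·720]=1440.000000
Admissible k: 0..2 (factorial args all ≥0)
  k=0: (−1)^4·1440.0000/(96)·0.5785^4·0.8157^4 = +0.743701
  k=1: (−1)^5·1440.0000/(120)·0.5785^2·0.8157^6 = -1.182795
  k=2: (−1)^6·1440.0000/(1440)·0.5785^0·0.8157^8 = +0.195952
d^4_{2,-2}(1.9078) = +0.743701 -1.182795 +0.195952 = -0.243142
|D^4_{2,-2}|² = |d^4_{2,-2}(β)|² = (-0.243142)² = 0.059118 (the z-rotation phases have unit modulus)

P=0.0591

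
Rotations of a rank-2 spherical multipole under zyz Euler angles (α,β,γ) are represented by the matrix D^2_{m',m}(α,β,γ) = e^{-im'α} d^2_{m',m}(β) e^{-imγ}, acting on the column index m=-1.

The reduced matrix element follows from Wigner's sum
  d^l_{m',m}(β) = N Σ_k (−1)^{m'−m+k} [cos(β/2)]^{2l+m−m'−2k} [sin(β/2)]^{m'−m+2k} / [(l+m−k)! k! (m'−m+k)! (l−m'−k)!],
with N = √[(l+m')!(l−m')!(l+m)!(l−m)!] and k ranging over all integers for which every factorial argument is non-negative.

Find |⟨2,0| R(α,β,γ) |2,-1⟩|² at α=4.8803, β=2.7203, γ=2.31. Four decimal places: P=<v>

P=0.2089

Split into d^2_{0,-1}(β=2.7203) × two z-phases.
c=cos(2.7203/2)=0.209092, s=sin(2.7203/2)=0.977896; N=√[2·2·1·6]=4.898979
The bounds max(0,m−m')=0 and min(l+m,l−m')=1 give 2 terms
  k=0: (−1)^1·4.8990/(2)·0.2091^3·0.9779^1 = -0.021897
  k=1: (−1)^2·4.8990/(2)·0.2091^1·0.9779^3 = +0.478951
d^2_{0,-1}(2.7203) = -0.021897 +0.478951 = +0.457054
|D^2_{0,-1}|² = |d^2_{0,-1}(β)|² = (+0.457054)² = 0.208898 (the z-rotation phases have unit modulus)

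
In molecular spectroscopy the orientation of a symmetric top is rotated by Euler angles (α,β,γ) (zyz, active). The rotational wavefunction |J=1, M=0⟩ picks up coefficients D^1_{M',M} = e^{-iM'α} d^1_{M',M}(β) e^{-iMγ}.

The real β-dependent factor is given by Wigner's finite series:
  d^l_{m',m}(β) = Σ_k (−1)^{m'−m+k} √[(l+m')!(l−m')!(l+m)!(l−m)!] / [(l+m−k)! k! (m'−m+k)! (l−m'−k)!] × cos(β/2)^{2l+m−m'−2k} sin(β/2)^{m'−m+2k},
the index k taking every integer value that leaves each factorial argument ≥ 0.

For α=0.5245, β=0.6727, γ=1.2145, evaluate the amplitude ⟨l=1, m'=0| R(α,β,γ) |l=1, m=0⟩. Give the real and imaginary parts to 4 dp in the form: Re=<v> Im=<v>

Split into d^1_{0,0}(β=0.6727) × two z-phases.
c=cos(0.6727/2)=0.943966, s=sin(0.6727/2)=0.330044; N=√[1·1·1·1]=1.000000
k∈{0,1} keeps every argument non-negative
  k=0: (−1)^0·1.0000/(1)·0.9440^2·0.3300^0 = +0.891071
  k=1: (−1)^1·1.0000/(1)·0.9440^0·0.3300^2 = -0.108929
d^1_{0,0}(0.6727) = +0.891071 -0.108929 = +0.782142
Phases: e^{-i·(0)·0.5245}=+1.000000+0.000000i, e^{-i·(0)·1.2145}=+1.000000+0.000000i ⇒ D=+0.782142+0.000000i

Re=0.7821 Im=0.0000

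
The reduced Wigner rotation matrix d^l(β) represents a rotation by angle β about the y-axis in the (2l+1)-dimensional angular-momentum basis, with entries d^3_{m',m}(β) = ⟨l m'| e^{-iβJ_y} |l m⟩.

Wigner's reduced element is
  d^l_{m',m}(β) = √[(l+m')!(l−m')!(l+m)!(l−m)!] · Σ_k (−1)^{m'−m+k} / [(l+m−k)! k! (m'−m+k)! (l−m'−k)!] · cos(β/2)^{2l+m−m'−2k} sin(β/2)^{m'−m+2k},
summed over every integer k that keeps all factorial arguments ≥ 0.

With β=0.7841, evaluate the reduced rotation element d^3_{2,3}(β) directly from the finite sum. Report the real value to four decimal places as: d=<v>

d^3_{2,3}(β=0.7841) via Wigner's sum:
With c≡cos(β/2)=0.924128 and s≡sin(β/2)=0.382084, N=[120·1·720·1]^{1/2}=293.938769
Admissible k: 1..1 (factorial args all ≥0)
  k=1: (−1)^0·293.9388/(120)·0.9241^5·0.3821^1 = +0.630804
d^3_{2,3}(0.7841) = +0.630804

d=0.6308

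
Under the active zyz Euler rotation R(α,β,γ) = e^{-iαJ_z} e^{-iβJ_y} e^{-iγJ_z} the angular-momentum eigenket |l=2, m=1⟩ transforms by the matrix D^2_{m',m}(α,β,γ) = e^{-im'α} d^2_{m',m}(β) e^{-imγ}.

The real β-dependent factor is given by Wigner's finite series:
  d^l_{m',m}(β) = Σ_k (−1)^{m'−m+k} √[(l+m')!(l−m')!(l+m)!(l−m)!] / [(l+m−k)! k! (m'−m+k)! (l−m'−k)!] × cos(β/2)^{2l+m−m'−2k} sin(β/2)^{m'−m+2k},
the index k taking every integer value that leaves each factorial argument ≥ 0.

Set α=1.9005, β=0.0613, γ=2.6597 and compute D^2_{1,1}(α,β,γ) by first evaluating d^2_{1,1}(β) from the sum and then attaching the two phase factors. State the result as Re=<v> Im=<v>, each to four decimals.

D^2_{1,1}(1.9005,0.0613,2.6597) = e^{-i·1·1.9005}·d^2_{1,1}(0.0613)·e^{-i·1·2.6597}. Compute d first:
c=cos(0.0613/2)=0.999530, s=sin(0.0613/2)=0.030645; N=√[6·1·6·1]=6.000000
k∈{0,1} keeps every argument non-negative
  k=0: (−1)^0·6.0000/(6)·0.9995^4·0.0306^0 = +0.998123
  k=1: (−1)^1·6.0000/(2)·0.9995^2·0.0306^2 = -0.002815
d^2_{1,1}(0.0613) = +0.998123 -0.002815 = +0.995308
Attach z-rotation phases: D = e^{-i(1)(1.9005)}·(+0.995308)·e^{-i(1)(2.6597)} = -0.150891+0.983804i

Re=-0.1509 Im=0.9838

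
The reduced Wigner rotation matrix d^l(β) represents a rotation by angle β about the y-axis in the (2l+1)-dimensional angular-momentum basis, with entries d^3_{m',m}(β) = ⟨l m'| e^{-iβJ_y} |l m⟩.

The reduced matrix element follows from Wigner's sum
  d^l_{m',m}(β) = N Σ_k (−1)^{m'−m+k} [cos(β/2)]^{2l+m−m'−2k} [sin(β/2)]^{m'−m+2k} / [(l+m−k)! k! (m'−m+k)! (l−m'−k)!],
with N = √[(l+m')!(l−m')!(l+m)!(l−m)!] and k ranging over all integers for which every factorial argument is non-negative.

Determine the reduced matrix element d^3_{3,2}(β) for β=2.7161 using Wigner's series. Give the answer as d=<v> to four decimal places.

d^3_{3,2}(β=2.7161) via Wigner's sum:
c=cos(2.7161/2)=0.211145, s=sin(2.7161/2)=0.977455; N=√[720·1·120·1]=293.938769
The bounds max(0,m−m')=0 and min(l+m,l−m')=0 give 1 term
  k=0: (−1)^1·293.9388/(120)·0.2111^5·0.9775^1 = -0.001005
d^3_{3,2}(2.7161) = -0.001005

d=-0.0010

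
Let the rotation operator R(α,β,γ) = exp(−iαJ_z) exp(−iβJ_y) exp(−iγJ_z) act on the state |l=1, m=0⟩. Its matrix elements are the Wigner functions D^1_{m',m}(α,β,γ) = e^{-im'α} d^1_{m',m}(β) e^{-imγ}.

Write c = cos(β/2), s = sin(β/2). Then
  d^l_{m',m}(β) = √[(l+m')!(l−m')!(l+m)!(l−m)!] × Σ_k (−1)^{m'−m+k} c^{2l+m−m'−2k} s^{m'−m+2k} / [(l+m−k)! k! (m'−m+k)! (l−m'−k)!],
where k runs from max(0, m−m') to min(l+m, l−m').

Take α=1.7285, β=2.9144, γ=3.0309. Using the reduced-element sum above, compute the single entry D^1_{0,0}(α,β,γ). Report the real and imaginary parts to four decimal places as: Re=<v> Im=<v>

First d^1_{0,0}(β=2.9144), then the phase factors e^{-i(0)α} and e^{-i(0)γ}:
c=cos(2.9144/2)=0.113352, s=sin(2.9144/2)=0.993555; N=√[1·1·1·1]=1.000000
The bounds max(0,m−m')=0 and min(l+m,l−m')=1 give 2 terms
  k=0: (−1)^0·1.0000/(1)·0.1134^2·0.9936^0 = +0.012849
  k=1: (−1)^1·1.0000/(1)·0.1134^0·0.9936^2 = -0.987151
d^1_{0,0}(2.9144) = +0.012849 -0.987151 = -0.974303
Attach z-rotation phases: D = e^{-i(0)(1.7285)}·(-0.974303)·e^{-i(0)(3.0309)} = -0.974303+0.000000i

Re=-0.9743 Im=0.0000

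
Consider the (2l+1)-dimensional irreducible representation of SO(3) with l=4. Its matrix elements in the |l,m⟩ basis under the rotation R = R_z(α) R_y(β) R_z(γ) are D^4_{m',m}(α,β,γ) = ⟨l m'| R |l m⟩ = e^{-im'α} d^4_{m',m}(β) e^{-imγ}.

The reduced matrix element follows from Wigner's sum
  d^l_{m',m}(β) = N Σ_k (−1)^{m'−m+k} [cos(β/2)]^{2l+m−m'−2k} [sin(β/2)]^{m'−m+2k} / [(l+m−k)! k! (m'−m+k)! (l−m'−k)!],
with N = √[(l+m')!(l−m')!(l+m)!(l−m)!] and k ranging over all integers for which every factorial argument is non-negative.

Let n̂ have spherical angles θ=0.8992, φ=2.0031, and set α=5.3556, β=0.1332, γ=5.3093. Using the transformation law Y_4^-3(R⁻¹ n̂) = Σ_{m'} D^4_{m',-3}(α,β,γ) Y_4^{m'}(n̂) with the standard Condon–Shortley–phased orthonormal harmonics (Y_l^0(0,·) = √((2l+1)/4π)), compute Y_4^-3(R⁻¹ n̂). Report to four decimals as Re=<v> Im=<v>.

Need the full column D^4_{m',-3} for m'=−4..4 at α=5.3556, β=0.1332, γ=5.3093.
cos(β/2)=0.997783, sin(β/2)=0.066551
d^4_{-4,-3}: single k=1 term ⇒ +0.185332;  D = +0.174171-0.063343i
d^4_{-3,-3}: k∈[0..1] ⇒ +0.982401 -0.030593 = +0.951808;  D = +0.796791+0.520637i
d^4_{-2,-3}: k∈[0..1] ⇒ -0.245171 +0.003272 = -0.241899;  D = -0.015577-0.241397i
d^4_{-1,-3}: k∈[0..1] ⇒ +0.034689 -0.000257 = +0.034432;  D = -0.026165+0.022382i
d^4_{0,-3}: k∈[0..1] ⇒ -0.003449 +0.000015 = -0.003434;  D = +0.003351+0.000749i
d^4_{1,-3}: k∈[0..1] ⇒ +0.000257 -0.000001 = +0.000257;  D = -0.000105-0.000234i
d^4_{2,-3}: k∈[0..1] ⇒ -0.000015 +0.000000 = -0.000015;  D = -0.000007+0.000013i
d^4_{3,-3}: k∈[0..1] ⇒ +0.000001 -0.000000 = +0.000001;  D = +0.000001-0.000000i
d^4_{4,-3}: single k=0 term ⇒ -0.000000;  D = -0.000000-0.000000i
Y_4^{m'}(θ=0.8992,φ=2.0031) and Σ D·Y over m':
  (+0.1742-0.0633i)·(-0.0262-0.1641i)  (+0.7968+0.5206i)·(+0.3597+0.1011i)  (-0.0156-0.2414i)·(-0.2275+0.2668i)  (-0.0262+0.0224i)·(+0.0280+0.0606i)  (+0.0034+0.0007i)·(-0.3563+0.0000i)  (-0.0001-0.0002i)·(-0.0280+0.0606i)  (-0.0000+0.0000i)·(-0.2275-0.2668i)  (+0.0000-0.0000i)·(-0.3597+0.1011i)  (-0.0000-0.0000i)·(-0.0262+0.1641i)
Y_4^-3(R⁻¹ n̂) = +0.283713+0.290417i

Re=0.2837 Im=0.2904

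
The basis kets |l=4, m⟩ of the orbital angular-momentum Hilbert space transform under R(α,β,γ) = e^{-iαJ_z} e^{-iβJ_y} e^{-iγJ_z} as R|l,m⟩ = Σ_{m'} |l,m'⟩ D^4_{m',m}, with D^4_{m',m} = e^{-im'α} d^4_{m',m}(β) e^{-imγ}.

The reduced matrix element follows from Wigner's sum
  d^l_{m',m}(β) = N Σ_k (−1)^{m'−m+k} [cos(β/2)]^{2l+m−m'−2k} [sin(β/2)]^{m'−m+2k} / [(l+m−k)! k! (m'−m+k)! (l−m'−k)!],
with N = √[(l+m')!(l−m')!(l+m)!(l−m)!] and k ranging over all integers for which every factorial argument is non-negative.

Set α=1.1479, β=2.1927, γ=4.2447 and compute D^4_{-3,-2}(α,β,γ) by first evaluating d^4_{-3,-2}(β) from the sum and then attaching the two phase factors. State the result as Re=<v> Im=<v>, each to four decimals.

Split into d^4_{-3,-2}(β=2.1927) × two z-phases.
c=cos(2.1927/2)=0.456846, s=sin(2.1927/2)=0.889546; N=√[1·5040·2·720]=2693.993318
k∈{1,2} keeps every argument non-negative
  k=1: (−1)^0·2693.9933/(720)·0.4568^7·0.8895^1 = +0.013824
  k=2: (−1)^1·2693.9933/(240)·0.4568^5·0.8895^3 = -0.157231
d^4_{-3,-2}(2.1927) = +0.013824 -0.157231 = -0.143408
Phases: e^{-i·(-3)·1.1479}=-0.954712-0.297533i, e^{-i·(-2)·4.2447}=-0.593514+0.804823i ⇒ D=-0.115601+0.084867i

Re=-0.1156 Im=0.0849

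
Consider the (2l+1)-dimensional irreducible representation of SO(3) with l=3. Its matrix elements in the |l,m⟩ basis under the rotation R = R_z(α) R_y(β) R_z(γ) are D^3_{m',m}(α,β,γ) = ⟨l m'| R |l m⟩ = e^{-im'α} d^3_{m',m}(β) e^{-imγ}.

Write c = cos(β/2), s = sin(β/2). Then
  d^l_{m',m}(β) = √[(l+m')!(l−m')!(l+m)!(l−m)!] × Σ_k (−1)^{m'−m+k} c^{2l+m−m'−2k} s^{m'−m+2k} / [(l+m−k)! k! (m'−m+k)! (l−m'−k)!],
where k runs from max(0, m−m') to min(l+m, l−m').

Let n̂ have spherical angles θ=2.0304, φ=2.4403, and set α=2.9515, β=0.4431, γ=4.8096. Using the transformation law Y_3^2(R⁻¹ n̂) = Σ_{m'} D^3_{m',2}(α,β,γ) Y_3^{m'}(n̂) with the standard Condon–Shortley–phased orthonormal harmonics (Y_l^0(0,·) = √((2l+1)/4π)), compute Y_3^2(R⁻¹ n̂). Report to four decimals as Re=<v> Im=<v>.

Need the full column D^3_{m',2} for m'=−3..3 at α=2.9515, β=0.4431, γ=4.8096.
cos(β/2)=0.975558, sin(β/2)=0.219742
d^3_{-3,2}: single k=5 term ⇒ +0.001224;  D = +0.000883-0.000848i
d^3_{-2,2}: k∈[4..5] ⇒ +0.011095 -0.000113 = +0.010982;  D = -0.009219+0.005969i
d^3_{-1,2}: k∈[3..4] ⇒ +0.062306 -0.001581 = +0.060725;  D = +0.056291-0.022779i
d^3_{0,2}: k∈[2..3] ⇒ +0.239552 -0.012154 = +0.227398;  D = -0.223113+0.043933i
d^3_{1,2}: k∈[1..2] ⇒ +0.614014 -0.062306 = +0.551709;  D = +0.551703-0.002389i
d^3_{2,2}: k∈[0..1] ⇒ +0.862023 -0.218680 = +0.643343;  D = -0.632274-0.118823i
d^3_{3,2}: single k=0 term ⇒ -0.475614;  D = -0.442413-0.174583i
Y_3^{m'}(θ=2.0304,φ=2.4403) and Σ D·Y over m':
  (+0.0009-0.0008i)·(+0.1526-0.2587i)  (-0.0092+0.0060i)·(-0.0610-0.3590i)  (+0.0563-0.0228i)·(+0.0036+0.0030i)  (-0.2231+0.0439i)·(+0.3337+0.0000i)  (+0.5517-0.0024i)·(-0.0036+0.0030i)  (-0.6323-0.1188i)·(-0.0610+0.3590i)  (-0.4424-0.1746i)·(-0.1526-0.2587i)
Y_3^2(R⁻¹ n̂) = +0.030036-0.059645i

Re=0.0300 Im=-0.0596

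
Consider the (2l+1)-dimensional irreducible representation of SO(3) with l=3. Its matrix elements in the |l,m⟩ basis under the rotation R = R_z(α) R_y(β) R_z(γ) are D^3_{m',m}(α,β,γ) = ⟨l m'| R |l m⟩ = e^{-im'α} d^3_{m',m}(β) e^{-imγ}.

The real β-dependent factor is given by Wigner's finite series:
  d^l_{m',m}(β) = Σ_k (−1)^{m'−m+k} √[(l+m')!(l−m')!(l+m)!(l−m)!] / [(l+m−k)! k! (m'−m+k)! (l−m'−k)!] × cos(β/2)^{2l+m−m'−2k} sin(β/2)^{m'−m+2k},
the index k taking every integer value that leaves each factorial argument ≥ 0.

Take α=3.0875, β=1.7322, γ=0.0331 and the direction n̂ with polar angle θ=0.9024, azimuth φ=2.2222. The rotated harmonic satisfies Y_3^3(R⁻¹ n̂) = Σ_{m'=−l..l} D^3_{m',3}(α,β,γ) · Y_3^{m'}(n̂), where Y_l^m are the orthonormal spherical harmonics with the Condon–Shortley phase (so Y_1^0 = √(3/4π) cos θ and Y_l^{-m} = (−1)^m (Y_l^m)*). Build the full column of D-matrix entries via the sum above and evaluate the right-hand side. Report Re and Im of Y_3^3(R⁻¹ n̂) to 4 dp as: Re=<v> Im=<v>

Re=-0.1430 Im=0.2862

Need the full column D^3_{m',3} for m'=−3..3 at α=3.0875, β=1.7322, γ=0.0331.
cos(β/2)=0.647803, sin(β/2)=0.761808
d^3_{-3,3}: single k=6 term ⇒ +0.195467;  D = -0.188818+0.050549i
d^3_{-2,3}: single k=5 term ⇒ +0.407143;  D = +0.398410-0.083871i
d^3_{-1,3}: single k=4 term ⇒ +0.547411;  D = -0.540984+0.083640i
d^3_{0,3}: single k=3 term ⇒ +0.537502;  D = +0.534854-0.053286i
d^3_{1,3}: single k=2 term ⇒ +0.395829;  D = -0.395425+0.017888i
d^3_{2,3}: single k=1 term ⇒ +0.212880;  D = +0.212871+0.001891i
d^3_{3,3}: single k=0 term ⇒ +0.073902;  D = -0.073755-0.004651i
Y_3^{m'}(θ=0.9024,φ=2.2222) and Σ D·Y over m':
  (-0.1888+0.0505i)·(+0.1870-0.0754i)  (+0.3984-0.0839i)·(-0.1033+0.3762i)  (-0.5410+0.0836i)·(-0.1415-0.1856i)  (+0.5349-0.0533i)·(-0.2497+0.0000i)  (-0.3954+0.0179i)·(+0.1415-0.1856i)  (+0.2129+0.0019i)·(-0.1033-0.3762i)  (-0.0738-0.0047i)·(-0.1870-0.0754i)
Y_3^3(R⁻¹ n̂) = -0.143044+0.286224i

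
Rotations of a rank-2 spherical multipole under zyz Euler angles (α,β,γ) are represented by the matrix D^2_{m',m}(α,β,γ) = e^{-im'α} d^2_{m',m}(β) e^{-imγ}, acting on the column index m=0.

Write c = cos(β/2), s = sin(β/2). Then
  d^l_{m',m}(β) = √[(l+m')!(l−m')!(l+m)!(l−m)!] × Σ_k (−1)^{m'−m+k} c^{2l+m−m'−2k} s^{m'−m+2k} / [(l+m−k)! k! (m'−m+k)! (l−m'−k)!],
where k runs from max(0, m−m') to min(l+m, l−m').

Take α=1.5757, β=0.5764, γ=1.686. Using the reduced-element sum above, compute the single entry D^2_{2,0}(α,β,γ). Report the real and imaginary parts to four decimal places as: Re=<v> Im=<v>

Re=-0.1819 Im=0.0018

Split into d^2_{2,0}(β=0.5764) × two z-phases.
c=cos(0.5764/2)=0.958757, s=sin(0.5764/2)=0.284227; N=√[24·1·2·2]=9.797959
Admissible k: 0..0 (factorial args all ≥0)
  k=0: (−1)^2·9.7980/(4)·0.9588^2·0.2842^2 = +0.181896
d^2_{2,0}(0.5764) = +0.181896
Phases: e^{-i·(2)·1.5757}=-0.999952+0.009807i, e^{-i·(0)·1.686}=+1.000000+0.000000i ⇒ D=-0.181887+0.001784i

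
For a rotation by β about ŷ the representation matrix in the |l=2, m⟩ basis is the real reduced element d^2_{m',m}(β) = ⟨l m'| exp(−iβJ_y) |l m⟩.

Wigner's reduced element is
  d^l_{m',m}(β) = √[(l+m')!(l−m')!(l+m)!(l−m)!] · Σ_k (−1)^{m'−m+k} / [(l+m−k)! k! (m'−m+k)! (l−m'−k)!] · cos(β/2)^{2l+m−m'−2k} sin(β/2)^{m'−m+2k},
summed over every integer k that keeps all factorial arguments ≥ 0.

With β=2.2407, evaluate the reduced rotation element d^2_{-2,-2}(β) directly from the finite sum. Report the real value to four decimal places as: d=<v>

d=0.0359

d^2_{-2,-2}(β=2.2407) via Wigner's sum:
Half-angle: c=0.435367, s=0.900253. N=√(1·24·1·24)=24.000000
Admissible k: 0..0 (factorial args all ≥0)
  k=0: (−1)^0·24.0000/(24)·0.4354^4·0.9003^0 = +0.035927
d^2_{-2,-2}(2.2407) = +0.035927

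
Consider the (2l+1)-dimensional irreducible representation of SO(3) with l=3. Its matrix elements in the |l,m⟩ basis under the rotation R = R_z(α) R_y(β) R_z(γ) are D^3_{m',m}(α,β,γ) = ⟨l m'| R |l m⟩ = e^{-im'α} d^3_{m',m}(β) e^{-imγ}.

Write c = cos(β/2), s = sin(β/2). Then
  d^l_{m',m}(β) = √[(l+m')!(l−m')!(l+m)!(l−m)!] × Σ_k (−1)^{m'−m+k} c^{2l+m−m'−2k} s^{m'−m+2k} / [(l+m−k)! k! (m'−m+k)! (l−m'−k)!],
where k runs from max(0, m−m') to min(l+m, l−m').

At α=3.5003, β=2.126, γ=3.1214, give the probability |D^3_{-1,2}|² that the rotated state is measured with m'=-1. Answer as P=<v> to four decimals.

First d^3_{-1,2}(β=2.126), then the phase factors e^{-i(-1)α} and e^{-i(2)γ}:
With c≡cos(β/2)=0.486253 and s≡sin(β/2)=0.873818, N=[2·24·120·1]^{1/2}=75.894664
Admissible k: 3..4 (factorial args all ≥0)
  k=3: (−1)^0·75.8947/(12)·0.4863^3·0.8738^3 = +0.485154
  k=4: (−1)^1·75.8947/(24)·0.4863^1·0.8738^5 = -0.783371
d^3_{-1,2}(2.126) = +0.485154 -0.783371 = -0.298217
|D^3_{-1,2}|² = |d^3_{-1,2}(β)|² = (-0.298217)² = 0.088933 (the z-rotation phases have unit modulus)

P=0.0889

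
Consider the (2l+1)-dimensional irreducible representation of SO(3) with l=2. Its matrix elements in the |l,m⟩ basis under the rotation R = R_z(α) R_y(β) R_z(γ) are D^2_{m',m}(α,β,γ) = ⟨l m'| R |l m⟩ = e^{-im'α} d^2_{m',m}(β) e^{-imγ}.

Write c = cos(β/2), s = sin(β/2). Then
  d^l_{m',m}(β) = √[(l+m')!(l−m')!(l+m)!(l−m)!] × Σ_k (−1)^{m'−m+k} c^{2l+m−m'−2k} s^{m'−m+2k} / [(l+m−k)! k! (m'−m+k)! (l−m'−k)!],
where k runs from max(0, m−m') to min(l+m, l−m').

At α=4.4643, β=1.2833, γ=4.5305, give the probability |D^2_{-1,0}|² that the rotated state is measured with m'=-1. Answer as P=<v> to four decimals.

P=0.1109

First d^2_{-1,0}(β=1.2833), then the phase factors e^{-i(-1)α} and e^{-i(0)γ}:
c=cos(1.2833/2)=0.801109, s=sin(1.2833/2)=0.598518; N=√[1·6·2·2]=4.898979
k∈{1,2} keeps every argument non-negative
  k=1: (−1)^0·4.8990/(2)·0.8011^3·0.5985^1 = +0.753752
  k=2: (−1)^1·4.8990/(2)·0.8011^1·0.5985^3 = -0.420726
d^2_{-1,0}(1.2833) = +0.753752 -0.420726 = +0.333026
|D^2_{-1,0}|² = |d^2_{-1,0}(β)|² = (+0.333026)² = 0.110906 (the z-rotation phases have unit modulus)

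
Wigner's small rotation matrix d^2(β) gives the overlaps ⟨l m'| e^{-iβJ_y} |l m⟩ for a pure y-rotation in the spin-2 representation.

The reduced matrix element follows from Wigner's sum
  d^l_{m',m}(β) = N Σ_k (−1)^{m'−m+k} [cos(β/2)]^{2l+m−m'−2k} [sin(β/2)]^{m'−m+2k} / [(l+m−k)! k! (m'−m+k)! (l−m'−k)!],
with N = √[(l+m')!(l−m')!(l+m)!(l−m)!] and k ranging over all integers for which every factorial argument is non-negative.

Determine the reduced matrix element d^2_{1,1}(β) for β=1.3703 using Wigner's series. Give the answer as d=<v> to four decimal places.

d^2_{1,1}(β=1.3703) via Wigner's sum:
Half-angle: c=0.774324, s=0.632789. N=√(6·1·6·1)=6.000000
k∈{0,1} keeps every argument non-negative
  k=0: (−1)^0·6.0000/(6)·0.7743^4·0.6328^0 = +0.359494
  k=1: (−1)^1·6.0000/(2)·0.7743^2·0.6328^2 = -0.720253
d^2_{1,1}(1.3703) = +0.359494 -0.720253 = -0.360759

d=-0.3608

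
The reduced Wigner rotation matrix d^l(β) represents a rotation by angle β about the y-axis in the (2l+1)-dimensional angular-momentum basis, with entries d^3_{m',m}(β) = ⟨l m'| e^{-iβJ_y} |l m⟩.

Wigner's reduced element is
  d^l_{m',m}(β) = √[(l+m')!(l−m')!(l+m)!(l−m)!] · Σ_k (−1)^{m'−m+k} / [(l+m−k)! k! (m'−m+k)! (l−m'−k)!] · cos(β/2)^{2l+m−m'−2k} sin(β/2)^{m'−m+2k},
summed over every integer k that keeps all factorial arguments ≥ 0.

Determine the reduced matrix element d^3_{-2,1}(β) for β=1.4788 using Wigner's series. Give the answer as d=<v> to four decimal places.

d^3_{-2,1}(β=1.4788) via Wigner's sum:
c=cos(1.4788/2)=0.738873, s=sin(1.4788/2)=0.673845; N=√[1·120·24·2]=75.894664
k: max(0,(1)−(-2))=3 … min(3+(1),3−(-2))=4
  k=3: (−1)^0·75.8947/(12)·0.7389^3·0.6738^3 = +0.780583
  k=4: (−1)^1·75.8947/(24)·0.7389^1·0.6738^5 = -0.324615
d^3_{-2,1}(1.4788) = +0.780583 -0.324615 = +0.455967

d=0.4560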